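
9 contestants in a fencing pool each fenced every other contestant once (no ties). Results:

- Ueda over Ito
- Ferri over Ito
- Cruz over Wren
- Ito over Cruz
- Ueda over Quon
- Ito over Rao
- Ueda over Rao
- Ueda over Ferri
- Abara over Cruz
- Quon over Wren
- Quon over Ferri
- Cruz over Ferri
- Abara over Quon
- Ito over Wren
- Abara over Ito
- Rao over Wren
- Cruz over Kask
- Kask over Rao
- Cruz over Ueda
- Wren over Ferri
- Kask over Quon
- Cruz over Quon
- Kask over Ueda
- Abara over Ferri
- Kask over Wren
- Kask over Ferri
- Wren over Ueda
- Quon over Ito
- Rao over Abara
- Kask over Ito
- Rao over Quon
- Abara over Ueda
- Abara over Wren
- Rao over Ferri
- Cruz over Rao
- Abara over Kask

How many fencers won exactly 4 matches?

Win totals: Ito 3, Cruz 6, Quon 3, Ferri 1, Wren 2, Kask 6, Abara 7, Rao 4, Ueda 4.
Exactly 4: Rao, Ueda — 2 fencers.

2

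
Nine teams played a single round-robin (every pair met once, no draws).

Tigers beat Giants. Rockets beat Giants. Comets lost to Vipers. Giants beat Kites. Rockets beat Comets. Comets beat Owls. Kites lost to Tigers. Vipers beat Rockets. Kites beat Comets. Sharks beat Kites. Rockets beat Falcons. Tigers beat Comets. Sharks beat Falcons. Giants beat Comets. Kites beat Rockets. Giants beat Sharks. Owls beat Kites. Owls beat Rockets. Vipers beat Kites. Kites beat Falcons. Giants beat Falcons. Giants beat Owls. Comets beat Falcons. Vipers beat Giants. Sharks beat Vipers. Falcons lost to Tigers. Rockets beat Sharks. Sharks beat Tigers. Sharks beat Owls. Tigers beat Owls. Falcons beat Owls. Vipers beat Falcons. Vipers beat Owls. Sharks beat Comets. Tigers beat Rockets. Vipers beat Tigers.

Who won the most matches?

Vipers

Win totals: Falcons 1, Vipers 7, Kites 3, Rockets 4, Owls 2, Sharks 6, Tigers 6, Comets 2, Giants 5.
Vipers leads with 7 wins (next highest: 6).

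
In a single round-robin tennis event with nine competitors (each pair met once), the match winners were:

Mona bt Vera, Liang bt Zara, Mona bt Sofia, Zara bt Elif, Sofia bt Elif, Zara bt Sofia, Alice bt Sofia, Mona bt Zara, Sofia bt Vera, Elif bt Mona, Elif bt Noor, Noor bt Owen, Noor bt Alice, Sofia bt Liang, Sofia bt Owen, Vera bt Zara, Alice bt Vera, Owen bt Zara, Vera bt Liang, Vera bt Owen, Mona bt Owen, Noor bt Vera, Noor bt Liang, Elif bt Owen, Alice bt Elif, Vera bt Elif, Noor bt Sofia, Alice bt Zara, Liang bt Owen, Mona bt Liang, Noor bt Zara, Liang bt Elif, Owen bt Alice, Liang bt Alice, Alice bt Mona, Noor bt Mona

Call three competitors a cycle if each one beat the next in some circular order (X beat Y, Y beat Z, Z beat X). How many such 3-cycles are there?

20

Win totals: Alice 5, Sofia 4, Zara 2, Mona 5, Vera 4, Noor 7, Liang 4, Elif 3, Owen 2.
A competitor with w wins dominates both others in C(w,2) triples; summing gives 10 + 6 + 1 + 10 + 6 + 21 + 6 + 3 + 1 = 64 transitive triples.
Total triples C(9,3) = 84, so cyclic triples = 84 − 64 = 20.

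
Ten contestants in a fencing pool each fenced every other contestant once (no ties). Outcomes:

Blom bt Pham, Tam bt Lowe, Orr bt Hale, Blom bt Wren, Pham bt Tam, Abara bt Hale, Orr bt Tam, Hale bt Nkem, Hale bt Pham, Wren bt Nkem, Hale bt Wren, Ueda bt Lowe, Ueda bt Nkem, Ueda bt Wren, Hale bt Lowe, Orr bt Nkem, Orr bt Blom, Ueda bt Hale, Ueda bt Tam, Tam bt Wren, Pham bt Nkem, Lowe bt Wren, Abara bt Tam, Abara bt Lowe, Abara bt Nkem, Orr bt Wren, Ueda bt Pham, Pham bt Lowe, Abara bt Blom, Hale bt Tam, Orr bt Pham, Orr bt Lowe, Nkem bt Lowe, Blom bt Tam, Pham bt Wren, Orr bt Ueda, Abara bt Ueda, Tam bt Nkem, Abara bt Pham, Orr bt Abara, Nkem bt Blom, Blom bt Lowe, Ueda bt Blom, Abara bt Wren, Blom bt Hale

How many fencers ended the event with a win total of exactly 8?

1

Win totals: Ueda 7, Wren 1, Orr 9, Blom 5, Abara 8, Tam 3, Lowe 1, Hale 5, Nkem 2, Pham 4.
Exactly 8: Abara — 1 fencer.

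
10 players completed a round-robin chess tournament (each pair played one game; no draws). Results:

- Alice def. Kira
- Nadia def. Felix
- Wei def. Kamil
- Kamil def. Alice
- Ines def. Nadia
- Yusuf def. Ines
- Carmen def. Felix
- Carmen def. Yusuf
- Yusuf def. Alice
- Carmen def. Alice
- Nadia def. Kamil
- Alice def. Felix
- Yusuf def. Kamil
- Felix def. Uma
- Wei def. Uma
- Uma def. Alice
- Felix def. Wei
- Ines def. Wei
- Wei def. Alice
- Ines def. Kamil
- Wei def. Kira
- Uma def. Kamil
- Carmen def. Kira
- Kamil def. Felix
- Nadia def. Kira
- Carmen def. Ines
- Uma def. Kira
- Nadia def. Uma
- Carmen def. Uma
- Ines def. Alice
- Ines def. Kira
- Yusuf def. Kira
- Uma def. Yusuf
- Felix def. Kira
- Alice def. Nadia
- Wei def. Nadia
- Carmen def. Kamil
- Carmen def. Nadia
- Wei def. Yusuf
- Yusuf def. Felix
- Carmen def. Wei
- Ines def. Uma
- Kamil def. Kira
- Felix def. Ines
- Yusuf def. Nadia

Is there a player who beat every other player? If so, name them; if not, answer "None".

Carmen has 9 wins out of 9 opponents — a perfect record.

Carmen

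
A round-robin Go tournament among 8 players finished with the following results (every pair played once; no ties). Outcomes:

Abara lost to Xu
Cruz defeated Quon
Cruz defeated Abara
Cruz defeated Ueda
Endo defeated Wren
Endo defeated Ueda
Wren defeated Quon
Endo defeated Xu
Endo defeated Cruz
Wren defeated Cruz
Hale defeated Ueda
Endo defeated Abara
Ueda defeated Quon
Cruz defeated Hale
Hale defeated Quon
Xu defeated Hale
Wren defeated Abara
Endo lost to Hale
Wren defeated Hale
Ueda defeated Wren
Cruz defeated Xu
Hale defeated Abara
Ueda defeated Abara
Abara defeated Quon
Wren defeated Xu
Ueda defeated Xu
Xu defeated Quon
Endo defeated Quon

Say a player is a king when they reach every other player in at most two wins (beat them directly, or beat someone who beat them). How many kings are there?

4

Hale reaches everyone (king).
Ueda cannot reach Endo in two steps.
Abara cannot reach Hale, Ueda, Cruz, Xu, Endo, Wren in two steps.
Cruz reaches everyone (king).
Xu cannot reach Cruz, Wren in two steps.
Endo reaches everyone (king).
Wren reaches everyone (king).
Quon cannot reach Hale, Ueda, Abara, Cruz, Xu, Endo, Wren in two steps.
Kings: Hale, Cruz, Endo, Wren — 4.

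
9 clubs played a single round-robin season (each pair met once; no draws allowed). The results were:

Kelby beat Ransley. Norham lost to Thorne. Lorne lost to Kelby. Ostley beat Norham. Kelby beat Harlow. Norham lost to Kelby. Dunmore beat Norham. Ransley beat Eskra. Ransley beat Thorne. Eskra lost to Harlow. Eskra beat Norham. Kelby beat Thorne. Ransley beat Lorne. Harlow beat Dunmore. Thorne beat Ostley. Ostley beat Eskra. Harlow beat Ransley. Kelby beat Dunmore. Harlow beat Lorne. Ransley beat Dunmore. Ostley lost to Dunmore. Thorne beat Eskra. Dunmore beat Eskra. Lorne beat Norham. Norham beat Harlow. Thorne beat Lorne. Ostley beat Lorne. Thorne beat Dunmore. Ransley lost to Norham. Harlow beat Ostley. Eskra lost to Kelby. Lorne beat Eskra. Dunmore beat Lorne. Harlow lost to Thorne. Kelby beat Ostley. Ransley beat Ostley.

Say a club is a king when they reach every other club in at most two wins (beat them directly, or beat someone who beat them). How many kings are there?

Thorne cannot reach Kelby in two steps.
Kelby reaches everyone (king).
Lorne cannot reach Thorne, Kelby, Dunmore, Ostley in two steps.
Dunmore cannot reach Thorne, Kelby in two steps.
Ostley cannot reach Thorne, Kelby, Dunmore in two steps.
Eskra cannot reach Thorne, Kelby, Lorne, Dunmore, Ostley in two steps.
Harlow cannot reach Kelby in two steps.
Ransley cannot reach Kelby in two steps.
Norham cannot reach Kelby in two steps.
Kings: Kelby — 1.

1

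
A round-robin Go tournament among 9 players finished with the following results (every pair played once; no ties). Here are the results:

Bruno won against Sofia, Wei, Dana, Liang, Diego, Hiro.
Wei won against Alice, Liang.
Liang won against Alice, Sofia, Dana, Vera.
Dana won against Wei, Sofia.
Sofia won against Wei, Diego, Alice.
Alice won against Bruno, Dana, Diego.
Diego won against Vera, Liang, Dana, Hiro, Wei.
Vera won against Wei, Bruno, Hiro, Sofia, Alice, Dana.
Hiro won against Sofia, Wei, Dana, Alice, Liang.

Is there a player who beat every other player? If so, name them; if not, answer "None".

None

Highest win total is Vera with 6 (out of 8 possible).
Vera lost to Liang, Diego, so no player went undefeated.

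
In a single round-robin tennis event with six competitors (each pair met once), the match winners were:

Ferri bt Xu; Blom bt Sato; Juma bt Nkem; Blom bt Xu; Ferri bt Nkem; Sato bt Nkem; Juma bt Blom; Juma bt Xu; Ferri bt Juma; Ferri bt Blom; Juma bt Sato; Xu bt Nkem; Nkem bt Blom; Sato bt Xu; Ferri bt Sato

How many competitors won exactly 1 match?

2

Win totals: Blom 2, Nkem 1, Sato 2, Juma 4, Ferri 5, Xu 1.
Exactly 1: Nkem, Xu — 2 competitors.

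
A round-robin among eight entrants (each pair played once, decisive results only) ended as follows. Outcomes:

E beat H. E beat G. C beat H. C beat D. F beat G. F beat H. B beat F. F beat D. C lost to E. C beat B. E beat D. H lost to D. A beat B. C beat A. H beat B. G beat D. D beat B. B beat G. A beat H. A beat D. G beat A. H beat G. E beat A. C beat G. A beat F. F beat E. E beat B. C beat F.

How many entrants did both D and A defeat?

2

D beat: B, H.
A beat: B, D, F, H.
Both beat: B, H — 2.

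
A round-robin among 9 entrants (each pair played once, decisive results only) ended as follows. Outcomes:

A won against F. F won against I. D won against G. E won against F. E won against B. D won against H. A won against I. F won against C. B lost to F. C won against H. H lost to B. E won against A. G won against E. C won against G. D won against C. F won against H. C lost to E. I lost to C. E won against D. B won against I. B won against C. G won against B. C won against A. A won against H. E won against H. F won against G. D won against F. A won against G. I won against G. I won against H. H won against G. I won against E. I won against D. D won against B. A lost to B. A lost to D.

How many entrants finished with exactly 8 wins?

Win totals: A 4, B 4, C 4, D 6, E 6, F 5, G 2, H 1, I 4.
No entrant has exactly 8 wins.

0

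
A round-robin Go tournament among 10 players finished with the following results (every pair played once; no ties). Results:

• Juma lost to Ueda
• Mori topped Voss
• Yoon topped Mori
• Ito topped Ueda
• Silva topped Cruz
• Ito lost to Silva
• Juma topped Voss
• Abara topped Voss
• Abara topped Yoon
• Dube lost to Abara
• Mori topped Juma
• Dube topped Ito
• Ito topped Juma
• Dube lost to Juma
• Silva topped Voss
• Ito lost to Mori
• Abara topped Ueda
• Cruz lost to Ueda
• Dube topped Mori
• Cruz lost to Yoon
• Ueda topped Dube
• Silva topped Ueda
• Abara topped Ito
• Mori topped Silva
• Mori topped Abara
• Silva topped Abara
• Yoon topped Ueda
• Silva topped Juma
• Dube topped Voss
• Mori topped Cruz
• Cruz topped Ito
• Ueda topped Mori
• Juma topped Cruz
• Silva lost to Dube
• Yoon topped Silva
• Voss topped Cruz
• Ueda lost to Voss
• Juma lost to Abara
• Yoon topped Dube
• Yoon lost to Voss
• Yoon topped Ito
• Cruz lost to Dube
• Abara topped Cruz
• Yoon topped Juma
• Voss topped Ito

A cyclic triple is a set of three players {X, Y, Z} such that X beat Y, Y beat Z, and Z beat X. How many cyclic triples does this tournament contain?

Win totals: Abara 7, Cruz 1, Mori 6, Yoon 7, Silva 6, Dube 5, Juma 3, Ueda 4, Ito 2, Voss 4.
A player with w wins dominates both others in C(w,2) triples; summing gives 21 + 0 + 15 + 21 + 15 + 10 + 3 + 6 + 1 + 6 = 98 transitive triples.
Total triples C(10,3) = 120, so cyclic triples = 120 − 98 = 22.

22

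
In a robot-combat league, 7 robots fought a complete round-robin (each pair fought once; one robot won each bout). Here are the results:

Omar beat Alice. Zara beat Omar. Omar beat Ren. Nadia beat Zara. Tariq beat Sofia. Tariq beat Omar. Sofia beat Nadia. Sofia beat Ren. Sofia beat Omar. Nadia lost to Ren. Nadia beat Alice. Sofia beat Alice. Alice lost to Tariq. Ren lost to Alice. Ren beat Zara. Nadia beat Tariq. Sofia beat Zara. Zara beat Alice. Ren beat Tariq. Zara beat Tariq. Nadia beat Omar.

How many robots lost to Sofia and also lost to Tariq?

2

Sofia beat: Nadia, Ren, Omar, Alice, Zara.
Tariq beat: Omar, Sofia, Alice.
Both beat: Omar, Alice — 2.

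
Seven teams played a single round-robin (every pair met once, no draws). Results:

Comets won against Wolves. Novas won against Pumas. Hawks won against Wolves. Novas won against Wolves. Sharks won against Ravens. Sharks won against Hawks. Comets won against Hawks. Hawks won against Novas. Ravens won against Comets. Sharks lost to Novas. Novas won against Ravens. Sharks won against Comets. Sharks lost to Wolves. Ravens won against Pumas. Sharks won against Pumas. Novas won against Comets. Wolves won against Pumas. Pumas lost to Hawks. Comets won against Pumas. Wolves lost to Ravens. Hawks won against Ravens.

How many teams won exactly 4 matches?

2

Win totals: Comets 3, Novas 5, Hawks 4, Sharks 4, Wolves 2, Ravens 3, Pumas 0.
Exactly 4: Hawks, Sharks — 2 teams.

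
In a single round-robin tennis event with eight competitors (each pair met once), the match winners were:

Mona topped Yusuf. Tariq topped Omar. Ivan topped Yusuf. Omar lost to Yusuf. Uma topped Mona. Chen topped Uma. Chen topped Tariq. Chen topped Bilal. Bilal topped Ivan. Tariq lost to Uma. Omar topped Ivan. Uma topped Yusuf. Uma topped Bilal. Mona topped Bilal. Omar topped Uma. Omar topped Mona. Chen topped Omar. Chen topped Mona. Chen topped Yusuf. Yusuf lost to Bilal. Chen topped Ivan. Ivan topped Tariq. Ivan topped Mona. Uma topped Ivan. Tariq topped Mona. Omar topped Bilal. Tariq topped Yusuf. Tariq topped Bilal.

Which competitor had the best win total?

Win totals: Bilal 2, Omar 4, Tariq 4, Yusuf 1, Uma 5, Mona 2, Chen 7, Ivan 3.
Chen leads with 7 wins (next highest: 5).

Chen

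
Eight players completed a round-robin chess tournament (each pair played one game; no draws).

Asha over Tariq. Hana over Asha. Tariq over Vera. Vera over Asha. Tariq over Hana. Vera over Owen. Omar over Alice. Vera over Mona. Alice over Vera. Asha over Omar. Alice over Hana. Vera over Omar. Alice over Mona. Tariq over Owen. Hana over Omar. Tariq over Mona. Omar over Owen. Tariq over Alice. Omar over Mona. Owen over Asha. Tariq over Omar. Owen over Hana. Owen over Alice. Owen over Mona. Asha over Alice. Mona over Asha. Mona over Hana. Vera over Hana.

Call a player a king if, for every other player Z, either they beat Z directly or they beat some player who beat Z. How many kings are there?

Owen reaches everyone (king).
Tariq reaches everyone (king).
Alice cannot reach Tariq in two steps.
Vera reaches everyone (king).
Asha reaches everyone (king).
Omar cannot reach Tariq in two steps.
Mona cannot reach Owen, Vera in two steps.
Hana cannot reach Vera in two steps.
Kings: Owen, Tariq, Vera, Asha — 4.

4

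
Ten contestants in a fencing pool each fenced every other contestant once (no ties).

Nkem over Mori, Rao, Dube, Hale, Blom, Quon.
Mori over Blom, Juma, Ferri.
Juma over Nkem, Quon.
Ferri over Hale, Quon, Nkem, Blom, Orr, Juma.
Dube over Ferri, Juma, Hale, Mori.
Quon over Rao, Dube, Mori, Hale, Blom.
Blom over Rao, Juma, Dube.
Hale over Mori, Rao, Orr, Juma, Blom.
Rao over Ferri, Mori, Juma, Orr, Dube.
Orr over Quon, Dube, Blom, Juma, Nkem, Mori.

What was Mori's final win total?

Mori's results: beat Ferri, Blom, Juma; lost to Orr, Nkem, Dube, Rao, Quon, Hale.
That is 3 wins.

3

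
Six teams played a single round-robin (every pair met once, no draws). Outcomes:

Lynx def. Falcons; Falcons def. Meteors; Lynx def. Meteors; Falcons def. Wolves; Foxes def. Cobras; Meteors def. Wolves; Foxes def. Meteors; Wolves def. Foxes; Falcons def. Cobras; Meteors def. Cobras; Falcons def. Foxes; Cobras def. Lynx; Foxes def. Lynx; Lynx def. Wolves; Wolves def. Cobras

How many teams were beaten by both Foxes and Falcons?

Foxes beat: Meteors, Cobras, Lynx.
Falcons beat: Foxes, Wolves, Meteors, Cobras.
Both beat: Meteors, Cobras — 2.

2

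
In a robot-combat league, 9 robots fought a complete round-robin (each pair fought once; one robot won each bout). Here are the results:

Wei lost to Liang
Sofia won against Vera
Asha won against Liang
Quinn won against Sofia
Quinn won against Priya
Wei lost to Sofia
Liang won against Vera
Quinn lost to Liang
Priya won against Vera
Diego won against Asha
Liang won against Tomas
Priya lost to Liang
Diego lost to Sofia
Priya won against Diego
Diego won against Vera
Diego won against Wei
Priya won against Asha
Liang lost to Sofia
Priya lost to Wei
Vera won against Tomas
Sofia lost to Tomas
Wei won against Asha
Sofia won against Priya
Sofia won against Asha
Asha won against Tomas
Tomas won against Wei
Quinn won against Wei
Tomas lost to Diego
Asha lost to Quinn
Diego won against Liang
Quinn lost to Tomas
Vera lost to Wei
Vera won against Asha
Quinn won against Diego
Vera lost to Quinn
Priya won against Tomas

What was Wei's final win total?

3

Wei's results: beat Asha, Vera, Priya; lost to Sofia, Liang, Tomas, Diego, Quinn.
That is 3 wins.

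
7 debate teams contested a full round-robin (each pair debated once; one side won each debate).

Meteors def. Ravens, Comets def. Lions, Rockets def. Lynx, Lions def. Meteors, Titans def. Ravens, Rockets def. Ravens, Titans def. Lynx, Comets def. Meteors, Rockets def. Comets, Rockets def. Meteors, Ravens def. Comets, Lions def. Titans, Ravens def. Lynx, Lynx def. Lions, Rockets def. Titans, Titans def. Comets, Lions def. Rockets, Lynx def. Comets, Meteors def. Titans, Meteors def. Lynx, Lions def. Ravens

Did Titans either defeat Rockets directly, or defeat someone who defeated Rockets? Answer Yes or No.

No

Titans did not beat Rockets directly.
Titans beat Ravens, Lynx, Comets, but each of them lost to Rockets. No two-step path.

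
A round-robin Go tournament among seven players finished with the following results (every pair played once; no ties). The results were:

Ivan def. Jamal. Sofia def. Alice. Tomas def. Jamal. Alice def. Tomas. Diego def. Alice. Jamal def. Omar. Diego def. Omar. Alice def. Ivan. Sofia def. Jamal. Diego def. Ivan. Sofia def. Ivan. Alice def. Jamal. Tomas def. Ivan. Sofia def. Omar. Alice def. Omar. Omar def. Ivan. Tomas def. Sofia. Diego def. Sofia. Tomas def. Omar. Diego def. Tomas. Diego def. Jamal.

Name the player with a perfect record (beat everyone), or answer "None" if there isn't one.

Diego

Diego has 6 wins out of 6 opponents — a perfect record.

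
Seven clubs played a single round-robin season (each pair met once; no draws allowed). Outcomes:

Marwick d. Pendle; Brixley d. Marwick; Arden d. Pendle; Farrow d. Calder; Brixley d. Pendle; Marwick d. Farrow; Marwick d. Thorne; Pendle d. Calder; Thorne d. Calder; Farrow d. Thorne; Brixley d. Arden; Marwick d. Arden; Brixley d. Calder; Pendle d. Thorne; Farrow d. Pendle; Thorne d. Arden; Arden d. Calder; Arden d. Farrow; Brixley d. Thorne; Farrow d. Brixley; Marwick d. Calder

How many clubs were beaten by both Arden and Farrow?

2

Arden beat: Pendle, Calder, Farrow.
Farrow beat: Pendle, Calder, Thorne, Brixley.
Both beat: Pendle, Calder — 2.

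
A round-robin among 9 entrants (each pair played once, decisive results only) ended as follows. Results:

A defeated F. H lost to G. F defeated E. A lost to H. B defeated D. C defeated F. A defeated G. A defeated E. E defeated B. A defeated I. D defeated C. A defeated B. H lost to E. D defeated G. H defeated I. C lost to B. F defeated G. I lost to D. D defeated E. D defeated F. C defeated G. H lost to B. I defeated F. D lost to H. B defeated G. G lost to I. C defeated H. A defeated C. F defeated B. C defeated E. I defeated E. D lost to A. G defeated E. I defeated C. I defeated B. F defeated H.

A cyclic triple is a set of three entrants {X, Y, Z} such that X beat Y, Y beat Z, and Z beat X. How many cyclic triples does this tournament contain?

Win totals: A 7, B 4, C 4, D 5, E 2, F 4, G 2, H 3, I 5.
An entrant with w wins dominates both others in C(w,2) triples; summing gives 21 + 6 + 6 + 10 + 1 + 6 + 1 + 3 + 10 = 64 transitive triples.
Total triples C(9,3) = 84, so cyclic triples = 84 − 64 = 20.

20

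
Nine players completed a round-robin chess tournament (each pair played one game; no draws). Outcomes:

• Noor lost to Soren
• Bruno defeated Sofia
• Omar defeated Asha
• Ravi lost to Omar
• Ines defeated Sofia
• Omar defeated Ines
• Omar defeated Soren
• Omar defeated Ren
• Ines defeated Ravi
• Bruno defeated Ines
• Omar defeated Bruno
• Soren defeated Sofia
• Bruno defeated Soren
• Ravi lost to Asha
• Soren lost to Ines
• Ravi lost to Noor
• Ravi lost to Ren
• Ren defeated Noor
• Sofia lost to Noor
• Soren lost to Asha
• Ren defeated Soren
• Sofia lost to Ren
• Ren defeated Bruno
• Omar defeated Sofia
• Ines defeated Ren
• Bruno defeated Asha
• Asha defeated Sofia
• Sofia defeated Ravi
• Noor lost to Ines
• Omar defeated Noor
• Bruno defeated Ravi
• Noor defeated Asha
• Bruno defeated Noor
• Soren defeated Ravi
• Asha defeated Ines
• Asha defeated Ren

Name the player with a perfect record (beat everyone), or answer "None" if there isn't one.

Omar

Omar has 8 wins out of 8 opponents — a perfect record.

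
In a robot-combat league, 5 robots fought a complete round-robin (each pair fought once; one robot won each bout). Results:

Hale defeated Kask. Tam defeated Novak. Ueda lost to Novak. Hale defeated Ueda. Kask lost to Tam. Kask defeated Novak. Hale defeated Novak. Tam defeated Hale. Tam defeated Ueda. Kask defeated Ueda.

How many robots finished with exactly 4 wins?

Win totals: Hale 3, Tam 4, Kask 2, Novak 1, Ueda 0.
Exactly 4: Tam — 1 robot.

1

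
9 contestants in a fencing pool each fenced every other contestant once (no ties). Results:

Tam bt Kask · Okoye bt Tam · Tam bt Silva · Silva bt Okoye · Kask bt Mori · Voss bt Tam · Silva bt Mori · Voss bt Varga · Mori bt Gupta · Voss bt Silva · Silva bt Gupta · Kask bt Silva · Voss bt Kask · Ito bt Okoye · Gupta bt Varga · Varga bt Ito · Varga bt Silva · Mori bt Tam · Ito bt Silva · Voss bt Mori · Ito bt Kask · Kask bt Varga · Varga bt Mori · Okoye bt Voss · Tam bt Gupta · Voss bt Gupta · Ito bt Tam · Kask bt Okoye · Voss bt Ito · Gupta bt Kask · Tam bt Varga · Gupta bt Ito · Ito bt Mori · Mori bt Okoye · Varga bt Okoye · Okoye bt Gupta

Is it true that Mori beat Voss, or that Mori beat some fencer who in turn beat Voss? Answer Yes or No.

Mori did not beat Voss directly.
Mori beat Tam, Okoye, Gupta. Of those, Okoye beat Voss.

Yes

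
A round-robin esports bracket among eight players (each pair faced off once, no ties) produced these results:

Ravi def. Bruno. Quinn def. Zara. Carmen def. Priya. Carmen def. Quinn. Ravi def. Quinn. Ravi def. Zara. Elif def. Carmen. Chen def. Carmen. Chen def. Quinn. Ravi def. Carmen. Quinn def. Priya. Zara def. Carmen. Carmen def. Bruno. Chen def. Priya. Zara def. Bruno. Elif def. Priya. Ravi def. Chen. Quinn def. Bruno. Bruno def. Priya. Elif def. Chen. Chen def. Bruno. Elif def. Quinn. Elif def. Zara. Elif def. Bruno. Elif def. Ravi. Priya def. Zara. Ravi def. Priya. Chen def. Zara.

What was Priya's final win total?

1

Priya's results: beat Zara; lost to Bruno, Carmen, Chen, Quinn, Ravi, Elif.
That is 1 win.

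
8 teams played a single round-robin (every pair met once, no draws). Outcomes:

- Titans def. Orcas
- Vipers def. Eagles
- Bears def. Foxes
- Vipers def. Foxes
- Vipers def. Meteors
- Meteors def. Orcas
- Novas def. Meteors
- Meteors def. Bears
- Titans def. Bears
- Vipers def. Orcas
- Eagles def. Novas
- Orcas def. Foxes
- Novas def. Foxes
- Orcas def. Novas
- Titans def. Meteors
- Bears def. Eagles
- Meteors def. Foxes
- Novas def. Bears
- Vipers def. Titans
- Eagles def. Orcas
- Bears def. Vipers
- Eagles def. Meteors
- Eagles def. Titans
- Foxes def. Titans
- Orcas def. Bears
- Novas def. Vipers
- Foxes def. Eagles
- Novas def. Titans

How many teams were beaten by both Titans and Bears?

0

Titans beat: Bears, Orcas, Meteors.
Bears beat: Vipers, Eagles, Foxes.
No one was beaten by both.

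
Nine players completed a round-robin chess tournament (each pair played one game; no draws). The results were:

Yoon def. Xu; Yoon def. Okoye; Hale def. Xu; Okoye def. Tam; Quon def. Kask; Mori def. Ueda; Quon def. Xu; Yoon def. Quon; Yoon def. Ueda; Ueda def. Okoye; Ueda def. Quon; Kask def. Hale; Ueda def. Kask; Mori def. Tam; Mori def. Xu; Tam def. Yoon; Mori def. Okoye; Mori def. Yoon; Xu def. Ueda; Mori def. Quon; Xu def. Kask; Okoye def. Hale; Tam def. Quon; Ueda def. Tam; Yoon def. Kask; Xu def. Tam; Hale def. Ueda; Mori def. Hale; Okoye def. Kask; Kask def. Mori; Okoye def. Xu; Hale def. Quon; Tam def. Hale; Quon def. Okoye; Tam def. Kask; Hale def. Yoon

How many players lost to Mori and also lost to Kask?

1

Mori beat: Quon, Yoon, Xu, Hale, Tam, Ueda, Okoye.
Kask beat: Hale, Mori.
Both beat: Hale — 1.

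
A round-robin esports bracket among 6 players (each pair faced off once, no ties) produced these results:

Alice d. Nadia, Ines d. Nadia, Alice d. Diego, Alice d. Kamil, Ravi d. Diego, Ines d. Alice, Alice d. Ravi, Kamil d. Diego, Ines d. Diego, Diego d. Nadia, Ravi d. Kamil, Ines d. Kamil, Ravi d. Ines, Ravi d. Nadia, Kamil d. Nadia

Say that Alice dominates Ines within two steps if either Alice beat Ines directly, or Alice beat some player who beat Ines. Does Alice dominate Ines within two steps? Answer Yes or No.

Yes

Alice did not beat Ines directly.
Alice beat Nadia, Diego, Ravi, Kamil. Of those, Ravi beat Ines.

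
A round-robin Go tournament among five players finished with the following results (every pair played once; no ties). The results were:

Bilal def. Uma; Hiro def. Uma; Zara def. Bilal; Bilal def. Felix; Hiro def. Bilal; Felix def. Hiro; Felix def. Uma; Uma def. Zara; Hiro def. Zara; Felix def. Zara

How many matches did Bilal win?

Bilal's results: beat Felix, Uma; lost to Hiro, Zara.
That is 2 wins.

2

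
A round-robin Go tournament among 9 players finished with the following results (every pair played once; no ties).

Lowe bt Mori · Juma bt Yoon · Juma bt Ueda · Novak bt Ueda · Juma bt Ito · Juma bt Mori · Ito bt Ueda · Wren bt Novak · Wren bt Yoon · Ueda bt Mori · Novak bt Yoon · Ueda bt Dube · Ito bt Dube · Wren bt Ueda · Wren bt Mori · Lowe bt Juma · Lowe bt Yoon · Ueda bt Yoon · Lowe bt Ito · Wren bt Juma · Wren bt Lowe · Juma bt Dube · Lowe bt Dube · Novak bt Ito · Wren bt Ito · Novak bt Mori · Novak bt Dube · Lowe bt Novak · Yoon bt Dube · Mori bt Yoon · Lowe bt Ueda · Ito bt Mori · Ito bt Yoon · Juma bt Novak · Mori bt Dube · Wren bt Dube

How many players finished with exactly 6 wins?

1

Win totals: Ito 4, Novak 5, Lowe 7, Juma 6, Dube 0, Yoon 1, Ueda 3, Mori 2, Wren 8.
Exactly 6: Juma — 1 player.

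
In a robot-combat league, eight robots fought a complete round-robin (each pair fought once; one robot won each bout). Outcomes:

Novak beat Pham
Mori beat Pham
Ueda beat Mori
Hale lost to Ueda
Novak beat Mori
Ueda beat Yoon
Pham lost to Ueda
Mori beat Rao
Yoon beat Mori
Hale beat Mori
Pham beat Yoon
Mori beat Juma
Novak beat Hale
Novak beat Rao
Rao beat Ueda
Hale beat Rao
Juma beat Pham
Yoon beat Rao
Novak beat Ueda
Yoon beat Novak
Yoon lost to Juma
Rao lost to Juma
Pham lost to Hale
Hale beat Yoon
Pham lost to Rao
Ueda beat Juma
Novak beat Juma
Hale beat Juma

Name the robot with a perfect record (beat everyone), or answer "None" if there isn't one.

Highest win total is Novak with 6 (out of 7 possible).
Novak lost to Yoon, so no robot went undefeated.

None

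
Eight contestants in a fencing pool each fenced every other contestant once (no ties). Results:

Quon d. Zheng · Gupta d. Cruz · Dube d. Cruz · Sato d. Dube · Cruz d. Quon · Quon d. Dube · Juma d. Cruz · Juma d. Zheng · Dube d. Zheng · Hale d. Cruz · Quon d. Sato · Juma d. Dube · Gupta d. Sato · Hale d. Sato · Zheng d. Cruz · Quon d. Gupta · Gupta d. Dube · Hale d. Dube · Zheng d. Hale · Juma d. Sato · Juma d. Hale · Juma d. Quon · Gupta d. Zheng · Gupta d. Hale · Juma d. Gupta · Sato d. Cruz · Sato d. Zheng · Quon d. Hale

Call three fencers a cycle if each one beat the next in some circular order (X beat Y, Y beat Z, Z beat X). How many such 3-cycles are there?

7

Win totals: Cruz 1, Quon 5, Juma 7, Hale 3, Gupta 5, Zheng 2, Sato 3, Dube 2.
A fencer with w wins dominates both others in C(w,2) triples; summing gives 0 + 10 + 21 + 3 + 10 + 1 + 3 + 1 = 49 transitive triples.
Total triples C(8,3) = 56, so cyclic triples = 56 − 49 = 7.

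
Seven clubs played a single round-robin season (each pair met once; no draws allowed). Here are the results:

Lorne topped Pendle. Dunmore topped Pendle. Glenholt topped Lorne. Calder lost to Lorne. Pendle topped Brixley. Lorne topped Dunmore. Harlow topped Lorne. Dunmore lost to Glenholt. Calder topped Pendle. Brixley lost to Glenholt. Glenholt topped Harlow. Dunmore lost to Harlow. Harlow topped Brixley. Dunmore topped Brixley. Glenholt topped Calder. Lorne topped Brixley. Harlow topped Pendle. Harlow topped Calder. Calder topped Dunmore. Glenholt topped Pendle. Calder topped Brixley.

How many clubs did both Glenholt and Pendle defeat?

Glenholt beat: Pendle, Harlow, Brixley, Calder, Lorne, Dunmore.
Pendle beat: Brixley.
Both beat: Brixley — 1.

1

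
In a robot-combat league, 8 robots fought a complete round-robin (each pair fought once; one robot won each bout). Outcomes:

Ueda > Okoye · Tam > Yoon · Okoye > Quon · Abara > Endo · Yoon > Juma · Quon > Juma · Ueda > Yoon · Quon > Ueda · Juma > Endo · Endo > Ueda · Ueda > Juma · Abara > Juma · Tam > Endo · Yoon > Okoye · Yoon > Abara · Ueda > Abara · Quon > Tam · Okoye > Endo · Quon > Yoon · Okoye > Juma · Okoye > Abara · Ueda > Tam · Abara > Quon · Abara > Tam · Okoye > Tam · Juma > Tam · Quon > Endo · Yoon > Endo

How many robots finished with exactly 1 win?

1

Win totals: Okoye 5, Ueda 5, Juma 2, Tam 2, Yoon 4, Abara 4, Endo 1, Quon 5.
Exactly 1: Endo — 1 robot.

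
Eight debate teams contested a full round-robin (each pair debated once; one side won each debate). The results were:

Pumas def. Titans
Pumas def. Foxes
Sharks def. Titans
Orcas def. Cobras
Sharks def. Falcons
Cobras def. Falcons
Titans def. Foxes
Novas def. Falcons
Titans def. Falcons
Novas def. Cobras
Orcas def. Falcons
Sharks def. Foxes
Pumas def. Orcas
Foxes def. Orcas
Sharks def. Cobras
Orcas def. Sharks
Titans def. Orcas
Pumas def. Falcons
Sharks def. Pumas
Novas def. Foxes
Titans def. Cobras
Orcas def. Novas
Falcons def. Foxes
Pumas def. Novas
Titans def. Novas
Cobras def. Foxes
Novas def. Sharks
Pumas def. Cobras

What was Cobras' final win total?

Cobras' results: beat Falcons, Foxes; lost to Pumas, Titans, Orcas, Sharks, Novas.
That is 2 wins.

2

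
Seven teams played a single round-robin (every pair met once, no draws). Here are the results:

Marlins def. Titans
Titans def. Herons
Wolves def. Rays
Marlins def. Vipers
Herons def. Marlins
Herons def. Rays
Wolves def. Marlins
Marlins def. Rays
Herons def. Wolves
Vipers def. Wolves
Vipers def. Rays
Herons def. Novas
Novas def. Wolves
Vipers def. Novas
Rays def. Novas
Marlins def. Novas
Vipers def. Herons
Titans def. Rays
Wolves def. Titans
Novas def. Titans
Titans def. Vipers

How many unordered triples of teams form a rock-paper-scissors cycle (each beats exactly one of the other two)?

Win totals: Rays 1, Wolves 3, Titans 3, Novas 2, Vipers 4, Marlins 4, Herons 4.
A team with w wins dominates both others in C(w,2) triples; summing gives 0 + 3 + 3 + 1 + 6 + 6 + 6 = 25 transitive triples.
Total triples C(7,3) = 35, so cyclic triples = 35 − 25 = 10.

10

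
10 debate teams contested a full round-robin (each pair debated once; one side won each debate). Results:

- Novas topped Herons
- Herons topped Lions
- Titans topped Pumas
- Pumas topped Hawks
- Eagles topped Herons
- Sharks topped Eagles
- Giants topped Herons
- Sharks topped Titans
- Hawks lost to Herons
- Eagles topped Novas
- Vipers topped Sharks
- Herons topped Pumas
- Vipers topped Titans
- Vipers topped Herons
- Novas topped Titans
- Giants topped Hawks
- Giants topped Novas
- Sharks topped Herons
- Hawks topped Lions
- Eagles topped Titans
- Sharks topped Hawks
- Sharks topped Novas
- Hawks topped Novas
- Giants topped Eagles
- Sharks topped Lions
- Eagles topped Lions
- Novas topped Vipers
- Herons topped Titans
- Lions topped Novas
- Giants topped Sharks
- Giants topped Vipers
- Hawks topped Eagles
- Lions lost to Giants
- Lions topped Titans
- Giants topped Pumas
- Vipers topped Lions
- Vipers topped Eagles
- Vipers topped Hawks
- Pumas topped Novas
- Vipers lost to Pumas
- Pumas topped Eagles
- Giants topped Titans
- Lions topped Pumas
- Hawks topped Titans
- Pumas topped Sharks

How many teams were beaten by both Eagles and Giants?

4

Eagles beat: Titans, Lions, Herons, Novas.
Giants beat: Titans, Lions, Vipers, Pumas, Eagles, Hawks, Herons, Novas, Sharks.
Both beat: Titans, Lions, Herons, Novas — 4.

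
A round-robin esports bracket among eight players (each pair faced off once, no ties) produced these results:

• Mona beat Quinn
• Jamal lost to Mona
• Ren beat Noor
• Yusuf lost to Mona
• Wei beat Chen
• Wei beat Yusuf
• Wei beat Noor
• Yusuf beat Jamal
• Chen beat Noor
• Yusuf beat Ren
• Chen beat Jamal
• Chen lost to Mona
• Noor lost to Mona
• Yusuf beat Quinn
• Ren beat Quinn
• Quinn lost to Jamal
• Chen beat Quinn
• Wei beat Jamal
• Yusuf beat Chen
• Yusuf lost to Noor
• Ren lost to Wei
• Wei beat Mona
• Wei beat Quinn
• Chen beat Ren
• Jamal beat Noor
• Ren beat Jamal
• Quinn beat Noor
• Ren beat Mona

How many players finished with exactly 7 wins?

Win totals: Ren 4, Jamal 2, Noor 1, Mona 5, Quinn 1, Wei 7, Yusuf 4, Chen 4.
Exactly 7: Wei — 1 player.

1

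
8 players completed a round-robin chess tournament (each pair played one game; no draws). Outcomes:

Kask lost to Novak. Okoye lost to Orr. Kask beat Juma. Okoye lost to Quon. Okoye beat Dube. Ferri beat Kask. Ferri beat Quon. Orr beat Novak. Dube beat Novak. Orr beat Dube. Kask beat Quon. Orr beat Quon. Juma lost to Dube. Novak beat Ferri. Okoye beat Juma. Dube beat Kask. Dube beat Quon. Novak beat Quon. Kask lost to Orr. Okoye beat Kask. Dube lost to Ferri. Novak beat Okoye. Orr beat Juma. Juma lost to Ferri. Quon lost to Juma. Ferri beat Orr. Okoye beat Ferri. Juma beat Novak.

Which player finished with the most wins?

Orr

Win totals: Novak 4, Orr 6, Quon 1, Juma 2, Okoye 4, Ferri 5, Dube 4, Kask 2.
Orr leads with 6 wins (next highest: 5).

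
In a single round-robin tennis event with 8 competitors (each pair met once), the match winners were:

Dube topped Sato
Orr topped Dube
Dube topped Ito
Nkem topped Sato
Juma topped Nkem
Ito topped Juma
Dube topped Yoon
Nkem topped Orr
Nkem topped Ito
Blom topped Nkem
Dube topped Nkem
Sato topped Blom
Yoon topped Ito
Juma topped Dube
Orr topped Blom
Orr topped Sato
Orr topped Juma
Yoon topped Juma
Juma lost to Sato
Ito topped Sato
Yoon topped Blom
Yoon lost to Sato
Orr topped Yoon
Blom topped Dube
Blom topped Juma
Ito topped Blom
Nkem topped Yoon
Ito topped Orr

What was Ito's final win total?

Ito's results: beat Juma, Blom, Sato, Orr; lost to Nkem, Dube, Yoon.
That is 4 wins.

4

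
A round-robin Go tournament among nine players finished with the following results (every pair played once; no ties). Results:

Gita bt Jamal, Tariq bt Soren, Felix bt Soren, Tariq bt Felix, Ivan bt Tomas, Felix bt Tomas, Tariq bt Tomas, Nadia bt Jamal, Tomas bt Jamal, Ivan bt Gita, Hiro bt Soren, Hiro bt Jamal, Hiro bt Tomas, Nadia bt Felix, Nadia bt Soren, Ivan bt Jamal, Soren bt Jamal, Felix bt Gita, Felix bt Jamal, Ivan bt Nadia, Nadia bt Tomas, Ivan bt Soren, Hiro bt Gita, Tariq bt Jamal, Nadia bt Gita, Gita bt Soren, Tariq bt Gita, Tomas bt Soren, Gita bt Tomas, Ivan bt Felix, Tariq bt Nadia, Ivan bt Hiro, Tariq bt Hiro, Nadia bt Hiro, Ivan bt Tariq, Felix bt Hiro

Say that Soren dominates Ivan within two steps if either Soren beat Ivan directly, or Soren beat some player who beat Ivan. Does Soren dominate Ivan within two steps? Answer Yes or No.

No

Soren did not beat Ivan directly.
Soren beat Jamal, but each of them lost to Ivan. No two-step path.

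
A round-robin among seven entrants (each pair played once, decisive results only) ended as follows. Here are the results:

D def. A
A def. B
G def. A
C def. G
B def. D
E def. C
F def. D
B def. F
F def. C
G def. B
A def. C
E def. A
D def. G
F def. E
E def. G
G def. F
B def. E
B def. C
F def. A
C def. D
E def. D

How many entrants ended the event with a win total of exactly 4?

3

Win totals: A 2, B 4, C 2, D 2, E 4, F 4, G 3.
Exactly 4: B, E, F — 3 entrants.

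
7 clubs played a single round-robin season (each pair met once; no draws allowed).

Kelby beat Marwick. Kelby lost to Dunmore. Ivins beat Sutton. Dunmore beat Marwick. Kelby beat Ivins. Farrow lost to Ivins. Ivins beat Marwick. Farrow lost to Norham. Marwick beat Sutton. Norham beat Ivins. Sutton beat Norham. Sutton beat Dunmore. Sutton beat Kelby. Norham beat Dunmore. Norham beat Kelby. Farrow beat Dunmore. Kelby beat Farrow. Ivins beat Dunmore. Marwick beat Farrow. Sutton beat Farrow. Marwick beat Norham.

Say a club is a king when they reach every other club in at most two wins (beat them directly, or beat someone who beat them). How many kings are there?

6

Farrow cannot reach Sutton, Norham, Ivins in two steps.
Sutton reaches everyone (king).
Norham reaches everyone (king).
Kelby reaches everyone (king).
Dunmore reaches everyone (king).
Marwick reaches everyone (king).
Ivins reaches everyone (king).
Kings: Sutton, Norham, Kelby, Dunmore, Marwick, Ivins — 6.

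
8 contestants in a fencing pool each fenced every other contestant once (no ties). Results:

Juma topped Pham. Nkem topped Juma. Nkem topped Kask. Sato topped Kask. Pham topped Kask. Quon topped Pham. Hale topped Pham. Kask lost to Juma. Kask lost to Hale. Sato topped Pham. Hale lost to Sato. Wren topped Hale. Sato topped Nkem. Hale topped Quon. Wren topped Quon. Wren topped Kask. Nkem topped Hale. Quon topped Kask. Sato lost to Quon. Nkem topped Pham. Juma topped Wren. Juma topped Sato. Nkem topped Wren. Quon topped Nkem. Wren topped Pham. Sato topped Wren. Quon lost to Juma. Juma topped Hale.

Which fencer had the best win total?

Juma

Win totals: Sato 5, Wren 4, Quon 4, Hale 3, Kask 0, Nkem 5, Pham 1, Juma 6.
Juma leads with 6 wins (next highest: 5).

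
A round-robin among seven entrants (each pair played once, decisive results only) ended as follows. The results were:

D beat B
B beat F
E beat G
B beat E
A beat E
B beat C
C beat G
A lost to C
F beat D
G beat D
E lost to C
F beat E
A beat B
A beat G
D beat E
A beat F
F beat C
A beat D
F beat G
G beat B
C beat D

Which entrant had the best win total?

A

Win totals: A 5, B 3, C 4, D 2, E 1, F 4, G 2.
A leads with 5 wins (next highest: 4).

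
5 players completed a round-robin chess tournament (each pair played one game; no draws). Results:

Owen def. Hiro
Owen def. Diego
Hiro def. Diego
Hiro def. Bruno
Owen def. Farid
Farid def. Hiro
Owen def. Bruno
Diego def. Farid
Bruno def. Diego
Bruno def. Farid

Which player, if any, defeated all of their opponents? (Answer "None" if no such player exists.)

Owen

Owen has 4 wins out of 4 opponents — a perfect record.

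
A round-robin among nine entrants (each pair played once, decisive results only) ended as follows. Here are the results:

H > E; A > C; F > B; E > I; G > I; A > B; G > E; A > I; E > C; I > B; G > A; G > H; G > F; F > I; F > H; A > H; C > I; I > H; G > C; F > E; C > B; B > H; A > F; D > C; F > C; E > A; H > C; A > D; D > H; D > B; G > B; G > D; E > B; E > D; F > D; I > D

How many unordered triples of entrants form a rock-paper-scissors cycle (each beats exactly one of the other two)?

Win totals: A 6, B 1, C 2, D 3, E 5, F 6, G 8, H 2, I 3.
An entrant with w wins dominates both others in C(w,2) triples; summing gives 15 + 0 + 1 + 3 + 10 + 15 + 28 + 1 + 3 = 76 transitive triples.
Total triples C(9,3) = 84, so cyclic triples = 84 − 76 = 8.

8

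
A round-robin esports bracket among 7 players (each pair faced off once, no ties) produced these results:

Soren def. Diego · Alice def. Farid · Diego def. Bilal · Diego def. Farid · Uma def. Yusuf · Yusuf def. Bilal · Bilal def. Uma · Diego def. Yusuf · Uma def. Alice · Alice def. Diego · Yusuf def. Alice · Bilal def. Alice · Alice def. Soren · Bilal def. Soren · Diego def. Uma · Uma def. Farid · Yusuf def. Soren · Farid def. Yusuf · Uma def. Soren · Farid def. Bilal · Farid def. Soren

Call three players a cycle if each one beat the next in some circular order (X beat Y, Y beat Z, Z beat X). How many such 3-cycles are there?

Win totals: Uma 4, Diego 4, Soren 1, Alice 3, Yusuf 3, Farid 3, Bilal 3.
A player with w wins dominates both others in C(w,2) triples; summing gives 6 + 6 + 0 + 3 + 3 + 3 + 3 = 24 transitive triples.
Total triples C(7,3) = 35, so cyclic triples = 35 − 24 = 11.

11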